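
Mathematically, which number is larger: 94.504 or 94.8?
94.8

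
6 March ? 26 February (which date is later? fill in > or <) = >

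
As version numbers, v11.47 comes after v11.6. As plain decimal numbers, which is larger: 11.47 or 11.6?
11.6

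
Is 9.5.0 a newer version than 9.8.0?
No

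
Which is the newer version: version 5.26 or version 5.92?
version 5.92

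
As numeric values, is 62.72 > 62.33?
True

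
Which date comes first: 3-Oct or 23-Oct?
3-Oct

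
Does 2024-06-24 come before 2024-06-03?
No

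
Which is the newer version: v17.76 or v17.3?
v17.76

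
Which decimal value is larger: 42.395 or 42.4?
42.4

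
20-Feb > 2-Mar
False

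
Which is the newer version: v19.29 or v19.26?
v19.29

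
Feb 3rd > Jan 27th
True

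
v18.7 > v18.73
False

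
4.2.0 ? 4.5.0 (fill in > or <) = <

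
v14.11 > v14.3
True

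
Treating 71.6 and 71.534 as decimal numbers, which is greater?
71.6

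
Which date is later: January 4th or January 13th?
January 13th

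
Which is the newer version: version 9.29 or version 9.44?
version 9.44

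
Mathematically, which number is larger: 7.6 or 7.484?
7.6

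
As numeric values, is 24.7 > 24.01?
True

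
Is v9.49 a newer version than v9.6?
Yes. Version numbers are compared segment by segment as integers, not as decimals: minor version 49 > 6, so v9.49 > v9.6 (even though the decimal 9.49 < 9.6).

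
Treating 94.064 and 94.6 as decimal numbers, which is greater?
94.6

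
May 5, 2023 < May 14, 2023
True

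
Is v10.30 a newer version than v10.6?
Yes. Version numbers are compared segment by segment as integers, not as decimals: minor version 30 > 6, so v10.30 > v10.6 (even though the decimal 10.30 < 10.6).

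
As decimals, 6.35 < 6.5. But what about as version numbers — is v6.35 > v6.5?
True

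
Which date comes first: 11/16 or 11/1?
11/1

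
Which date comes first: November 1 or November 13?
November 1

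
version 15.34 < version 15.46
True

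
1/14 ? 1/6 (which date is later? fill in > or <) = >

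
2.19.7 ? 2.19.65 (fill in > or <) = <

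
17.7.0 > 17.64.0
False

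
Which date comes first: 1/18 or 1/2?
1/2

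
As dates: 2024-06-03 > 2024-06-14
False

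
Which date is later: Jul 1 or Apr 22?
Jul 1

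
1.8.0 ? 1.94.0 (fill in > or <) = <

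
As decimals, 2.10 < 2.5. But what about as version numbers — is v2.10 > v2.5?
True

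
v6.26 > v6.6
True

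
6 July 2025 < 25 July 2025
True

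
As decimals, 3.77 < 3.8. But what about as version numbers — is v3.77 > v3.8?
True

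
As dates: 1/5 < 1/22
True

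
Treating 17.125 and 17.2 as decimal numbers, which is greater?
17.2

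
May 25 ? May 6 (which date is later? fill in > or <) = >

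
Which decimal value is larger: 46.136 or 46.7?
46.7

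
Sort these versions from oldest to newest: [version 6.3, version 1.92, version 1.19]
[version 1.19, version 1.92, version 6.3]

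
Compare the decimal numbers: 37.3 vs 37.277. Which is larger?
37.3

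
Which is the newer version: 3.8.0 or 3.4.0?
3.8.0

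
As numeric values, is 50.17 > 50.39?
False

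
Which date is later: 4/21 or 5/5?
5/5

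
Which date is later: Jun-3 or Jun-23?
Jun-23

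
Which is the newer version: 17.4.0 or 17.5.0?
17.5.0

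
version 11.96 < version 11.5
False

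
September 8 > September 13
False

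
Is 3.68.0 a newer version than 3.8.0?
Yes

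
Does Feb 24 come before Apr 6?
Yes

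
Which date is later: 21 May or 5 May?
21 May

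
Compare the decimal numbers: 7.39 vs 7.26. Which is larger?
7.39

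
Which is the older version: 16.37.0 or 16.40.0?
16.37.0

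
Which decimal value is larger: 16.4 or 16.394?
16.4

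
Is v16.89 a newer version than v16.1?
Yes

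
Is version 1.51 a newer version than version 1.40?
Yes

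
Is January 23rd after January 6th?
Yes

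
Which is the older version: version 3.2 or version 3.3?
version 3.2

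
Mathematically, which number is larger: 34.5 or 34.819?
34.819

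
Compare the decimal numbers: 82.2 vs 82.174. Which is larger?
82.2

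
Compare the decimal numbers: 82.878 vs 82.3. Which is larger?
82.878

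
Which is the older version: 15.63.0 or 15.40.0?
15.40.0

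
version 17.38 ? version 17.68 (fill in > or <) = <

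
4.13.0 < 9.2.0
True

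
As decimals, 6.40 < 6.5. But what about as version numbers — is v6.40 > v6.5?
True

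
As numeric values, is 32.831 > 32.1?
True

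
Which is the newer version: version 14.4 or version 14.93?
version 14.93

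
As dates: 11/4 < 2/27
False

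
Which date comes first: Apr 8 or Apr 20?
Apr 8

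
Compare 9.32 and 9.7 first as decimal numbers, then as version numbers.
As decimals: 9.32 < 9.7. As versions: v9.32 > v9.7 (minor version 32 > 7).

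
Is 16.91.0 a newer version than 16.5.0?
Yes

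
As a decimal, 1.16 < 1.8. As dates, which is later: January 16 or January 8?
January 16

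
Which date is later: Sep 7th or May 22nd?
Sep 7th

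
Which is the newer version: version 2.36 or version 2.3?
version 2.36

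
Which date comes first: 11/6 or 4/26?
4/26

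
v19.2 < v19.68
True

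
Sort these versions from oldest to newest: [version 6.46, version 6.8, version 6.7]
[version 6.7, version 6.8, version 6.46]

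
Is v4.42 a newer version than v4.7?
Yes. Version numbers are compared segment by segment as integers, not as decimals: minor version 42 > 7, so v4.42 > v4.7 (even though the decimal 4.42 < 4.7).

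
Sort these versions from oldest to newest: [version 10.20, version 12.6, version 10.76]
[version 10.20, version 10.76, version 12.6]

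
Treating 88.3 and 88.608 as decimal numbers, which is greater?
88.608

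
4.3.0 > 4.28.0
False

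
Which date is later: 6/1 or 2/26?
6/1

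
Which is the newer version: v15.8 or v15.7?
v15.8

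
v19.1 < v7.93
False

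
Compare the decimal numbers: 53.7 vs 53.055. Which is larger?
53.7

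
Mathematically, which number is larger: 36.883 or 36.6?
36.883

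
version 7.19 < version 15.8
True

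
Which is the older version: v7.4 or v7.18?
v7.4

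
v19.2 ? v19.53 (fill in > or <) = <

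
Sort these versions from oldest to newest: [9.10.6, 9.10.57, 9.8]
[9.8, 9.10.6, 9.10.57]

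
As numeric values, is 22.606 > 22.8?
False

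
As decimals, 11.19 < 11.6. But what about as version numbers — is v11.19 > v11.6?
True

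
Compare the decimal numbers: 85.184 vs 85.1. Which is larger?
85.184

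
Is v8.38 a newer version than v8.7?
Yes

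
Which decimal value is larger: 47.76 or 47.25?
47.76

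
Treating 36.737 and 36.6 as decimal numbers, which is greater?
36.737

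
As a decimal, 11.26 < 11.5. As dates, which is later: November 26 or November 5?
November 26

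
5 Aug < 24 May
False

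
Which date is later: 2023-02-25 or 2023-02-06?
2023-02-25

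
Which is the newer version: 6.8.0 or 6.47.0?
6.47.0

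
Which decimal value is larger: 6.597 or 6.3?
6.597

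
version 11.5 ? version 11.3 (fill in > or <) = >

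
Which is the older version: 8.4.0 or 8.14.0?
8.4.0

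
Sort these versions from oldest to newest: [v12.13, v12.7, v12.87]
[v12.7, v12.13, v12.87]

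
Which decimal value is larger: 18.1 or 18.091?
18.1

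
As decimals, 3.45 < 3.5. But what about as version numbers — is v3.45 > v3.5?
True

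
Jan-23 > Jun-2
False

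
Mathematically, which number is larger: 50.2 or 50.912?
50.912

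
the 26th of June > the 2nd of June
True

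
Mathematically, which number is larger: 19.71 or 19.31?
19.71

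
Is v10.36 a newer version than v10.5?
Yes. Version numbers are compared segment by segment as integers, not as decimals: minor version 36 > 5, so v10.36 > v10.5 (even though the decimal 10.36 < 10.5).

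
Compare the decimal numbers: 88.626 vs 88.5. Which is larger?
88.626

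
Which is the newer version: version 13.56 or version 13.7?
version 13.56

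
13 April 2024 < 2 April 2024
False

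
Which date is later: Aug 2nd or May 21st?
Aug 2nd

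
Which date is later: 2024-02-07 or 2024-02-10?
2024-02-10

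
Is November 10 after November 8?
Yes. Day 10 comes after day 8 in November — this is a date comparison, not a decimal one (the decimal 11.10 would be smaller than 11.8).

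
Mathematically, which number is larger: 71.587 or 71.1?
71.587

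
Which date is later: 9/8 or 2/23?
9/8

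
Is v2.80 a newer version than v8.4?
No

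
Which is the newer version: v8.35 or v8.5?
v8.35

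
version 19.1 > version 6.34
True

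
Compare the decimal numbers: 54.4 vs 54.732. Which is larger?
54.732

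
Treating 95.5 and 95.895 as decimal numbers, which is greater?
95.895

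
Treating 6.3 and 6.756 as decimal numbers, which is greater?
6.756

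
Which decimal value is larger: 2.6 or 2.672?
2.672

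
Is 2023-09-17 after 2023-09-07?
Yes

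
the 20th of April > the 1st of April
True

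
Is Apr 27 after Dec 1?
No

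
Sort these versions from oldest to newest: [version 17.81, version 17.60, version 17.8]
[version 17.8, version 17.60, version 17.81]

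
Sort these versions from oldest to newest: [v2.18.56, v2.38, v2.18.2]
[v2.18.2, v2.18.56, v2.38]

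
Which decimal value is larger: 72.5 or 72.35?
72.5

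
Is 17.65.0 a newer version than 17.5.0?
Yes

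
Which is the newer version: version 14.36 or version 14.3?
version 14.36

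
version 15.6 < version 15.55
True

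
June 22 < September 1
True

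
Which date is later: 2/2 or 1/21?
2/2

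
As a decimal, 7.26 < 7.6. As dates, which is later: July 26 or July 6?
July 26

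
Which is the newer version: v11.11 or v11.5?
v11.11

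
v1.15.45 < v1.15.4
False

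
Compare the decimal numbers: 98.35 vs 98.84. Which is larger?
98.84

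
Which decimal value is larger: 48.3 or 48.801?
48.801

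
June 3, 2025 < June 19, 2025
True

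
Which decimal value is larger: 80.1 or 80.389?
80.389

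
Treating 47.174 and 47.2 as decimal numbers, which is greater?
47.2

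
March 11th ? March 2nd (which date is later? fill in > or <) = >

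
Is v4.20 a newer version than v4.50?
No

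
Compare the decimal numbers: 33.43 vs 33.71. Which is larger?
33.71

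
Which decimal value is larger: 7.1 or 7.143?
7.143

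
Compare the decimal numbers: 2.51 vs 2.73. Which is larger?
2.73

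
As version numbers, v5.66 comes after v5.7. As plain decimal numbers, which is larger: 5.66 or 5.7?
5.7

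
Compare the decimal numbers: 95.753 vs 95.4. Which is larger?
95.753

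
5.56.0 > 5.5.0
True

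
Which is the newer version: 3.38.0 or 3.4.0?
3.38.0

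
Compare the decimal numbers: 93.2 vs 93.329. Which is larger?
93.329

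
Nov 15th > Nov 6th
True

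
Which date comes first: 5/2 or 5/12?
5/2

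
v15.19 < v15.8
False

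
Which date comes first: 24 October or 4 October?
4 October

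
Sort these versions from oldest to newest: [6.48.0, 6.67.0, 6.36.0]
[6.36.0, 6.48.0, 6.67.0]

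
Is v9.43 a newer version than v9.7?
Yes. Version numbers are compared segment by segment as integers, not as decimals: minor version 43 > 7, so v9.43 > v9.7 (even though the decimal 9.43 < 9.7).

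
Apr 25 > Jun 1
False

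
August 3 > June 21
True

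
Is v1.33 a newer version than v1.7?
Yes. Version numbers are compared segment by segment as integers, not as decimals: minor version 33 > 7, so v1.33 > v1.7 (even though the decimal 1.33 < 1.7).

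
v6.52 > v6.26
True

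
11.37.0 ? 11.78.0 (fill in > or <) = <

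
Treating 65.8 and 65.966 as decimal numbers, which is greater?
65.966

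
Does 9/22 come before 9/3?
No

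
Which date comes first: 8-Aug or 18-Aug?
8-Aug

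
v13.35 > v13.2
True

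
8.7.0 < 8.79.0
True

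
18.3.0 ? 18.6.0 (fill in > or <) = <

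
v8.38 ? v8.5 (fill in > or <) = >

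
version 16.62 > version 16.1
True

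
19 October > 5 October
True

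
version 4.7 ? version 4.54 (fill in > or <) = <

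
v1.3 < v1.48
True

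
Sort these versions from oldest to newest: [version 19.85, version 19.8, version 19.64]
[version 19.8, version 19.64, version 19.85]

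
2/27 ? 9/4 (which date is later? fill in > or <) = <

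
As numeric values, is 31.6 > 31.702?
False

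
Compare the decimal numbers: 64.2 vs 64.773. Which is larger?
64.773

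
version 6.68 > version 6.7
True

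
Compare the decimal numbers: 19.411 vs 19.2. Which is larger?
19.411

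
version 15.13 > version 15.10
True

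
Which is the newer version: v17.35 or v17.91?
v17.91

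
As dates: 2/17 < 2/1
False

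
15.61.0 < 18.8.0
True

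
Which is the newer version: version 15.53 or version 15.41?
version 15.53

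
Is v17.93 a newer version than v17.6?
Yes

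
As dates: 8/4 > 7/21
True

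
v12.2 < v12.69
True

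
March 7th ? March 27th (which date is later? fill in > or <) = <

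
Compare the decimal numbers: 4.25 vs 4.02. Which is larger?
4.25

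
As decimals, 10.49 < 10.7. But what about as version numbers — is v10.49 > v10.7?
True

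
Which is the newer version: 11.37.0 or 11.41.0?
11.41.0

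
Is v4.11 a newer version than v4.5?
Yes. Version numbers are compared segment by segment as integers, not as decimals: minor version 11 > 5, so v4.11 > v4.5 (even though the decimal 4.11 < 4.5).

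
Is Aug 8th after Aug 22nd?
No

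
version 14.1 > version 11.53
True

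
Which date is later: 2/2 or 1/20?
2/2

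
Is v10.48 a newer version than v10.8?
Yes. Version numbers are compared segment by segment as integers, not as decimals: minor version 48 > 8, so v10.48 > v10.8 (even though the decimal 10.48 < 10.8).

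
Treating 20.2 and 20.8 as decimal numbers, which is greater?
20.8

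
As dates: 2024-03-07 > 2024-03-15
False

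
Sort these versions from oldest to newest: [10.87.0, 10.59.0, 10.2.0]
[10.2.0, 10.59.0, 10.87.0]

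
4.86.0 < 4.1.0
False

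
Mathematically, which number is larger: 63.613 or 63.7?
63.7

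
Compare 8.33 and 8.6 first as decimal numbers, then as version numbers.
As decimals: 8.33 < 8.6. As versions: v8.33 > v8.6 (minor version 33 > 6).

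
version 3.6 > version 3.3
True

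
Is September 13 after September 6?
Yes. Day 13 comes after day 6 in September — this is a date comparison, not a decimal one (the decimal 9.13 would be smaller than 9.6).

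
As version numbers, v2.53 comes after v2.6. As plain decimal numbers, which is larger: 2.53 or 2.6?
2.6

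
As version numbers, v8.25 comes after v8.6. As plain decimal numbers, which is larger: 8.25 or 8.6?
8.6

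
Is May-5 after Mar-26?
Yes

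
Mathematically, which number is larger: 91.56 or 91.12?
91.56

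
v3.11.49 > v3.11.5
True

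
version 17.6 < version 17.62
True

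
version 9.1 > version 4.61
True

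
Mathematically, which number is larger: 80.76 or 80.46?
80.76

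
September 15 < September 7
False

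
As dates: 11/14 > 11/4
True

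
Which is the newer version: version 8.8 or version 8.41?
version 8.41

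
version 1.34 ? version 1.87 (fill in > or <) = <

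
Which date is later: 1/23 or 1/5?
1/23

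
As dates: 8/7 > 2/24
True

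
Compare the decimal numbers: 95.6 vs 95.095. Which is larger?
95.6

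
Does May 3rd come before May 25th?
Yes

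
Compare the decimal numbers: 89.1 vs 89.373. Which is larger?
89.373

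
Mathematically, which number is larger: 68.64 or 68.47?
68.64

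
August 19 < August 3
False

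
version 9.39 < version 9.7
False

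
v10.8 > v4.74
True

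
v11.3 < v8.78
False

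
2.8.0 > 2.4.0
True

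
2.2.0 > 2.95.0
False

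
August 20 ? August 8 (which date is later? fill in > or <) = >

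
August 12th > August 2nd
True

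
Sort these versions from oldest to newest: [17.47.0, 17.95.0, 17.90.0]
[17.47.0, 17.90.0, 17.95.0]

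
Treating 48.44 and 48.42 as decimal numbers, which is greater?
48.44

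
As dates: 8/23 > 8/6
True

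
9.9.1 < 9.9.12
True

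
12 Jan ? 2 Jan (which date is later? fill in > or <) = >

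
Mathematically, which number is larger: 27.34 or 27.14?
27.34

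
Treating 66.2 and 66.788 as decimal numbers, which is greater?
66.788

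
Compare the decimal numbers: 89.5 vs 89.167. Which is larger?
89.5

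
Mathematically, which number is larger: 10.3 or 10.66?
10.66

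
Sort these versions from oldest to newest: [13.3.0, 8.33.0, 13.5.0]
[8.33.0, 13.3.0, 13.5.0]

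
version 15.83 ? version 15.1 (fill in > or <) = >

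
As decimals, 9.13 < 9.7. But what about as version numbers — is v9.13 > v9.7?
True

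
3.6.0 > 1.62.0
True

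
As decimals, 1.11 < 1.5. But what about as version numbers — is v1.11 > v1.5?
True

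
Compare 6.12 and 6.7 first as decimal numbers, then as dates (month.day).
As decimals: 6.12 < 6.7. As dates: 6/12 is later than 6/7 (day 12 > day 7).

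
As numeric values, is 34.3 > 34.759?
False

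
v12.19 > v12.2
True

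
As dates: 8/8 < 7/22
False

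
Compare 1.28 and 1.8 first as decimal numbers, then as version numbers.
As decimals: 1.28 < 1.8. As versions: v1.28 > v1.8 (minor version 28 > 8).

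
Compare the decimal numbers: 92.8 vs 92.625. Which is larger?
92.8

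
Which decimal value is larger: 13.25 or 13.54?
13.54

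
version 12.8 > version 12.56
False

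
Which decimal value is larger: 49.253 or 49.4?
49.4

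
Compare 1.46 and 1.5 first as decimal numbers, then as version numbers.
As decimals: 1.46 < 1.5. As versions: v1.46 > v1.5 (minor version 46 > 5).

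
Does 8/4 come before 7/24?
No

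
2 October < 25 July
False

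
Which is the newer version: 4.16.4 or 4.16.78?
4.16.78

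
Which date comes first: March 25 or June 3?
March 25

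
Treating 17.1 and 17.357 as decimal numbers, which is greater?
17.357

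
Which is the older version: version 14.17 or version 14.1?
version 14.1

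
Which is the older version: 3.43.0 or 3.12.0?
3.12.0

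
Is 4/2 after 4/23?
No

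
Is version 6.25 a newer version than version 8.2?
No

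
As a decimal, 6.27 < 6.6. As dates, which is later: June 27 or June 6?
June 27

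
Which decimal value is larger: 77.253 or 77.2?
77.253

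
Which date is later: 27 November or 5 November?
27 November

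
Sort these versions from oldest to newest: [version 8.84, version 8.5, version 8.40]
[version 8.5, version 8.40, version 8.84]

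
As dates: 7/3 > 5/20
True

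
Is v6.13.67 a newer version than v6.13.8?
Yes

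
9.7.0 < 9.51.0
True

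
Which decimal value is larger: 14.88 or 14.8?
14.88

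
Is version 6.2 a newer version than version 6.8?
No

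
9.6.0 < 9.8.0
True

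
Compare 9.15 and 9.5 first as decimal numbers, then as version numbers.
As decimals: 9.15 < 9.5. As versions: v9.15 > v9.5 (minor version 15 > 5).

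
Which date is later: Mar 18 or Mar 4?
Mar 18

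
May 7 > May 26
False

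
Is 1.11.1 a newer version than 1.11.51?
No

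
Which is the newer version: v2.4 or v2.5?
v2.5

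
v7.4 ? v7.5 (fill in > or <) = <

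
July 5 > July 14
False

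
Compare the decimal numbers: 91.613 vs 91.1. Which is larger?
91.613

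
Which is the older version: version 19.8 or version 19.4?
version 19.4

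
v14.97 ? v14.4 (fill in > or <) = >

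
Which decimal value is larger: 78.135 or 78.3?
78.3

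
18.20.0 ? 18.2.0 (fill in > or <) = >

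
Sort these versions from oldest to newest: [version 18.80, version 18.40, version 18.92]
[version 18.40, version 18.80, version 18.92]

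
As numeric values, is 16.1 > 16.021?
True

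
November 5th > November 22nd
False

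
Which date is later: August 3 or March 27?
August 3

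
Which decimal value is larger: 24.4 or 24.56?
24.56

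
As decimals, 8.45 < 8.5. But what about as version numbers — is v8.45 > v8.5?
True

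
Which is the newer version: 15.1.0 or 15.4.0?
15.4.0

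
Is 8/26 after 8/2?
Yes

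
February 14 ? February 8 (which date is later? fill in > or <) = >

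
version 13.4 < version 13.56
True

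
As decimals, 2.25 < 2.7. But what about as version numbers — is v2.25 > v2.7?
True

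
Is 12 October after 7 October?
Yes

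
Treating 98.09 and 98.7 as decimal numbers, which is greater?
98.7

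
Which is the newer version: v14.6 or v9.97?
v14.6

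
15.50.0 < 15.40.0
False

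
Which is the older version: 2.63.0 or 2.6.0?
2.6.0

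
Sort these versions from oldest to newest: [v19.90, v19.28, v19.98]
[v19.28, v19.90, v19.98]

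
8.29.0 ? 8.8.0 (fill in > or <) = >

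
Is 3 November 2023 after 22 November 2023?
No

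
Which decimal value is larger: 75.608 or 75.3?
75.608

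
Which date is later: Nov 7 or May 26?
Nov 7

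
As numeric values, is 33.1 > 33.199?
False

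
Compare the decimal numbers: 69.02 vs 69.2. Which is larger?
69.2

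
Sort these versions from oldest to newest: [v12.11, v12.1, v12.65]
[v12.1, v12.11, v12.65]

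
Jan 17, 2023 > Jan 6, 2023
True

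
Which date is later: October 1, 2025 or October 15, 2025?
October 15, 2025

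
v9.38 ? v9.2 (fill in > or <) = >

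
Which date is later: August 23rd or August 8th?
August 23rd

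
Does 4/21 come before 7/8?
Yes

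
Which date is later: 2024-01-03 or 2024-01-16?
2024-01-16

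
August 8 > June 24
True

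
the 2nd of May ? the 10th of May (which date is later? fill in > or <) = <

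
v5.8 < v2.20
False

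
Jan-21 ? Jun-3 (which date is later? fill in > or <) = <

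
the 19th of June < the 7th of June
False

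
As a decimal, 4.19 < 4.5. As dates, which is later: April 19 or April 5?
April 19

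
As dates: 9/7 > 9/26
False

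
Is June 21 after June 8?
Yes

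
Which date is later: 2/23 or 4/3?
4/3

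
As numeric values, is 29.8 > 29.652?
True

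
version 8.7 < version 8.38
True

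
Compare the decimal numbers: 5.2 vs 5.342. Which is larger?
5.342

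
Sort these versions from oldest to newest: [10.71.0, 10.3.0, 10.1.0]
[10.1.0, 10.3.0, 10.71.0]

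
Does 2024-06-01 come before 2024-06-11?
Yes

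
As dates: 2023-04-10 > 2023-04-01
True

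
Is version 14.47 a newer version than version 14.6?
Yes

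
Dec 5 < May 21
False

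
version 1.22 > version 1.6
True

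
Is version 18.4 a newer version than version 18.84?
No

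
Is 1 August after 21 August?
No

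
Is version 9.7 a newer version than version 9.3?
Yes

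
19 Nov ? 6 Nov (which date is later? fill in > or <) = >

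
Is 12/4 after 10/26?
Yes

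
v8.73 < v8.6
False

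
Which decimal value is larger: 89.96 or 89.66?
89.96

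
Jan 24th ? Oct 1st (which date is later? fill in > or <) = <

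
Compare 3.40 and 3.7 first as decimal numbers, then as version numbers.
As decimals: 3.40 < 3.7. As versions: v3.40 > v3.7 (minor version 40 > 7).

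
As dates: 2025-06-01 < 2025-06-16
True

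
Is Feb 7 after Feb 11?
No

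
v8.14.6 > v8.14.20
False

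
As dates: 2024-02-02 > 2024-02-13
False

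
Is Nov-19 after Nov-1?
Yes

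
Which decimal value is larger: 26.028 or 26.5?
26.5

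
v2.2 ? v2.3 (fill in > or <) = <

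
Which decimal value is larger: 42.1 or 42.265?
42.265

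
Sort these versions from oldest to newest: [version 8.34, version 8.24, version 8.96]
[version 8.24, version 8.34, version 8.96]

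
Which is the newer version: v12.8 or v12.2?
v12.8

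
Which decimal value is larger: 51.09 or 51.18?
51.18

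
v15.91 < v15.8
False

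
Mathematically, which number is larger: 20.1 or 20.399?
20.399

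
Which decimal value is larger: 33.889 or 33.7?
33.889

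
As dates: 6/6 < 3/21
False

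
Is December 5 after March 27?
Yes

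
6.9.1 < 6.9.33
True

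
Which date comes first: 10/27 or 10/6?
10/6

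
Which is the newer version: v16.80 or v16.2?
v16.80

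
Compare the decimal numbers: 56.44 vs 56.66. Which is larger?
56.66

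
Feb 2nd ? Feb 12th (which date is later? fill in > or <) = <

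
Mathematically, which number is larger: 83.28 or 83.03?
83.28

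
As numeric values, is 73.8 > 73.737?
True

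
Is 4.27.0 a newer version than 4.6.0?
Yes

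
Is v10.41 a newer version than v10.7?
Yes. Version numbers are compared segment by segment as integers, not as decimals: minor version 41 > 7, so v10.41 > v10.7 (even though the decimal 10.41 < 10.7).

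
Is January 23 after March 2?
No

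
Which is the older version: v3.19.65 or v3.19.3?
v3.19.3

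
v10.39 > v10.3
True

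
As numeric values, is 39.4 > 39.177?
True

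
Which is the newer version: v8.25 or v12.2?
v12.2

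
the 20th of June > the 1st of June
True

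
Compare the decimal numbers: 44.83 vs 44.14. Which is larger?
44.83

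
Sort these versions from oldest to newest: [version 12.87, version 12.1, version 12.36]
[version 12.1, version 12.36, version 12.87]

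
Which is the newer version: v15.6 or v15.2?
v15.6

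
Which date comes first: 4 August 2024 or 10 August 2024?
4 August 2024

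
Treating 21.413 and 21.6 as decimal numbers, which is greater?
21.6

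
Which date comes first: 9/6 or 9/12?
9/6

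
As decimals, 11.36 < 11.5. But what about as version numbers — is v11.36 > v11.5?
True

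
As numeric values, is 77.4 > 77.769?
False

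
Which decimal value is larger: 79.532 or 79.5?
79.532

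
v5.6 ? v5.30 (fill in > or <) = <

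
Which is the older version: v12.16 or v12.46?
v12.16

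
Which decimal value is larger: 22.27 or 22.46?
22.46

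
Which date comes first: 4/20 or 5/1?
4/20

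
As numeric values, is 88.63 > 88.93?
False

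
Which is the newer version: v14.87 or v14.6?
v14.87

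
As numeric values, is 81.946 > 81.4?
True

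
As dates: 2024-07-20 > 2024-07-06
True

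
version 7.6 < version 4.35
False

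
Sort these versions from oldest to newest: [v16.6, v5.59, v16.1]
[v5.59, v16.1, v16.6]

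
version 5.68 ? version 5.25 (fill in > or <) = >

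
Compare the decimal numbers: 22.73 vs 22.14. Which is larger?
22.73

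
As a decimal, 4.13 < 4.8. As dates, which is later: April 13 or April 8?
April 13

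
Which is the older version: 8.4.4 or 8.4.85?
8.4.4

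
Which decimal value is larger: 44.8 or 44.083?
44.8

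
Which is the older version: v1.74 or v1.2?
v1.2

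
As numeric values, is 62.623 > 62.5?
True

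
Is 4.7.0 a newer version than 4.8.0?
No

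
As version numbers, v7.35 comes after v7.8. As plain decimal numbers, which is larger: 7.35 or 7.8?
7.8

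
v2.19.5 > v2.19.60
False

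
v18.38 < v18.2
False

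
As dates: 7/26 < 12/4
True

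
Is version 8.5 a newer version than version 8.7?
No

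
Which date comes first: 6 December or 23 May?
23 May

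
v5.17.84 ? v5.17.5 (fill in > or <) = >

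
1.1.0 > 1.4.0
False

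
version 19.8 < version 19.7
False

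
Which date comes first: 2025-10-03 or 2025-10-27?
2025-10-03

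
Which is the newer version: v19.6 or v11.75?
v19.6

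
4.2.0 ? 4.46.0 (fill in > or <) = <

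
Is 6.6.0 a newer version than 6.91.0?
No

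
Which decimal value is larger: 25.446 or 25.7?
25.7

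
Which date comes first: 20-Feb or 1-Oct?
20-Feb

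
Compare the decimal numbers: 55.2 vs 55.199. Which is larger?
55.2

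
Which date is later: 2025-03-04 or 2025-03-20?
2025-03-20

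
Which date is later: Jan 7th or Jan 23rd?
Jan 23rd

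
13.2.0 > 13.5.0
False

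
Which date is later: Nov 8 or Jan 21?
Nov 8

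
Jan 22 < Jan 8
False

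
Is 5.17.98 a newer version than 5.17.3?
Yes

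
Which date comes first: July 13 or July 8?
July 8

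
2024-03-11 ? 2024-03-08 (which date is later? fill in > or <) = >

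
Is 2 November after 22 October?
Yes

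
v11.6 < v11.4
False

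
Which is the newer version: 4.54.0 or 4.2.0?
4.54.0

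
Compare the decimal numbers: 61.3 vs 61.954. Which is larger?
61.954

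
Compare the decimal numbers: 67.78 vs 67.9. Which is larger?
67.9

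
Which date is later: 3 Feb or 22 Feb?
22 Feb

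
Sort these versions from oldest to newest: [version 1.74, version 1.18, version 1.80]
[version 1.18, version 1.74, version 1.80]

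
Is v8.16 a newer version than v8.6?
Yes. Version numbers are compared segment by segment as integers, not as decimals: minor version 16 > 6, so v8.16 > v8.6 (even though the decimal 8.16 < 8.6).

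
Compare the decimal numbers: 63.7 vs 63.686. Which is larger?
63.7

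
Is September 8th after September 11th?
No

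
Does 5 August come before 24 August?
Yes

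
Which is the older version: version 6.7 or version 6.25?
version 6.7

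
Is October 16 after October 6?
Yes. Day 16 comes after day 6 in October — this is a date comparison, not a decimal one (the decimal 10.16 would be smaller than 10.6).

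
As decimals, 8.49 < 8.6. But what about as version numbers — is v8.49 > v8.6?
True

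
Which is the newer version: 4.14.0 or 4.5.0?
4.14.0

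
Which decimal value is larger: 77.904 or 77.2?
77.904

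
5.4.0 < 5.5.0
True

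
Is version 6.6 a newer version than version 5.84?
Yes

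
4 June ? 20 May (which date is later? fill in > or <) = >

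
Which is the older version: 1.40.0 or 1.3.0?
1.3.0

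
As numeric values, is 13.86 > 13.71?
True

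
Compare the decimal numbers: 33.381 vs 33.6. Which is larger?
33.6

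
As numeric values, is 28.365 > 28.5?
False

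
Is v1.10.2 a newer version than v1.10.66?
No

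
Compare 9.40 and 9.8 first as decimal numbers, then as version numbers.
As decimals: 9.40 < 9.8. As versions: v9.40 > v9.8 (minor version 40 > 8).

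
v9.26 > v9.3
True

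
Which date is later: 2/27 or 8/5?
8/5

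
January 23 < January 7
False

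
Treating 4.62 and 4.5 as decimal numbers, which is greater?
4.62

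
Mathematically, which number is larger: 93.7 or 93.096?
93.7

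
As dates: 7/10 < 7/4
False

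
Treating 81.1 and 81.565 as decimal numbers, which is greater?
81.565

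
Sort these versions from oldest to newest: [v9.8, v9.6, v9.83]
[v9.6, v9.8, v9.83]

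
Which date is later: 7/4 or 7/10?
7/10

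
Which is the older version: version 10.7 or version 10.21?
version 10.7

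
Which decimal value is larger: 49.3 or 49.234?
49.3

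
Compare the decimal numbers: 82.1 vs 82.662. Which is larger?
82.662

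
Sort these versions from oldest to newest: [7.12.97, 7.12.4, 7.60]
[7.12.4, 7.12.97, 7.60]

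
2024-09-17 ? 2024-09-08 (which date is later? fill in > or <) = >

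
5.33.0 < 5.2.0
False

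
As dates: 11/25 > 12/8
False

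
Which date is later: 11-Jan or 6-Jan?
11-Jan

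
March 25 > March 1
True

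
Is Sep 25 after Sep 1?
Yes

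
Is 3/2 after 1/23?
Yes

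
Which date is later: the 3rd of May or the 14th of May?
the 14th of May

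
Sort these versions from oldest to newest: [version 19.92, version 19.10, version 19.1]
[version 19.1, version 19.10, version 19.92]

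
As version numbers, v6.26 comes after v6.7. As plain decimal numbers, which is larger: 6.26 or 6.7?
6.7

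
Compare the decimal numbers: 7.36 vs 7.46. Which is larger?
7.46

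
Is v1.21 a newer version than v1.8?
Yes. Version numbers are compared segment by segment as integers, not as decimals: minor version 21 > 8, so v1.21 > v1.8 (even though the decimal 1.21 < 1.8).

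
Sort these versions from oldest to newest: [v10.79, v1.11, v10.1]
[v1.11, v10.1, v10.79]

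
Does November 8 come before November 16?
Yes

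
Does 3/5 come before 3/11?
Yes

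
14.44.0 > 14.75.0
False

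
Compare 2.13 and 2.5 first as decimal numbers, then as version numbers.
As decimals: 2.13 < 2.5. As versions: v2.13 > v2.5 (minor version 13 > 5).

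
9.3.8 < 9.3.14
True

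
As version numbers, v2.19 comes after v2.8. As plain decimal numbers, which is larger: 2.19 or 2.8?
2.8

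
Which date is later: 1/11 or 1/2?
1/11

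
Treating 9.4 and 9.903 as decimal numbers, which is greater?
9.903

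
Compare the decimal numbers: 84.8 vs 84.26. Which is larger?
84.8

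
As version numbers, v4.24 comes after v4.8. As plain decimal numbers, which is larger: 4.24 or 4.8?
4.8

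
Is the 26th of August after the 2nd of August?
Yes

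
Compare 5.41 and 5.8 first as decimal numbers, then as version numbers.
As decimals: 5.41 < 5.8. As versions: v5.41 > v5.8 (minor version 41 > 8).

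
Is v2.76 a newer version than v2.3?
Yes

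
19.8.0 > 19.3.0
True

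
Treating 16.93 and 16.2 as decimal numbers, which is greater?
16.93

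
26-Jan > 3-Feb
False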